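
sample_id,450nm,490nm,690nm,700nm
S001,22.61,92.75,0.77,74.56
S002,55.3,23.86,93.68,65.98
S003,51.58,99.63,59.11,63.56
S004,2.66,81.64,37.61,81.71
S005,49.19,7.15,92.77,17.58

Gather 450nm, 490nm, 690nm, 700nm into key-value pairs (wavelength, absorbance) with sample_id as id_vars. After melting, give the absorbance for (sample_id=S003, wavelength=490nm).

99.63

Unpivoting turns each (sample_id, wide-column) pair into one long row.
The wide cell at row S003, column 490nm holds 99.63, so the long row (S003, 490nm) has absorbance=99.63.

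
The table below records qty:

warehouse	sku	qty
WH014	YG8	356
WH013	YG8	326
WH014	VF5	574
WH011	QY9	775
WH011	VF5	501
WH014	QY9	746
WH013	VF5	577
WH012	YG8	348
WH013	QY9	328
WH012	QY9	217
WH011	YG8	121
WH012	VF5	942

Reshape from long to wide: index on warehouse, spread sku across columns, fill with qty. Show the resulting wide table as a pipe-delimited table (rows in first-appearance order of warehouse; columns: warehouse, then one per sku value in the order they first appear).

| warehouse | YG8 | VF5 | QY9 |
| WH014 | 356 | 574 | 746 |
| WH013 | 326 | 577 | 328 |
| WH011 | 121 | 501 | 775 |
| WH012 | 348 | 942 | 217 |

Columns: warehouse plus the 3 distinct sku values (YG8, VF5, QY9).
For example, row WH014 column YG8 takes qty=356 from the long row (WH014, YG8).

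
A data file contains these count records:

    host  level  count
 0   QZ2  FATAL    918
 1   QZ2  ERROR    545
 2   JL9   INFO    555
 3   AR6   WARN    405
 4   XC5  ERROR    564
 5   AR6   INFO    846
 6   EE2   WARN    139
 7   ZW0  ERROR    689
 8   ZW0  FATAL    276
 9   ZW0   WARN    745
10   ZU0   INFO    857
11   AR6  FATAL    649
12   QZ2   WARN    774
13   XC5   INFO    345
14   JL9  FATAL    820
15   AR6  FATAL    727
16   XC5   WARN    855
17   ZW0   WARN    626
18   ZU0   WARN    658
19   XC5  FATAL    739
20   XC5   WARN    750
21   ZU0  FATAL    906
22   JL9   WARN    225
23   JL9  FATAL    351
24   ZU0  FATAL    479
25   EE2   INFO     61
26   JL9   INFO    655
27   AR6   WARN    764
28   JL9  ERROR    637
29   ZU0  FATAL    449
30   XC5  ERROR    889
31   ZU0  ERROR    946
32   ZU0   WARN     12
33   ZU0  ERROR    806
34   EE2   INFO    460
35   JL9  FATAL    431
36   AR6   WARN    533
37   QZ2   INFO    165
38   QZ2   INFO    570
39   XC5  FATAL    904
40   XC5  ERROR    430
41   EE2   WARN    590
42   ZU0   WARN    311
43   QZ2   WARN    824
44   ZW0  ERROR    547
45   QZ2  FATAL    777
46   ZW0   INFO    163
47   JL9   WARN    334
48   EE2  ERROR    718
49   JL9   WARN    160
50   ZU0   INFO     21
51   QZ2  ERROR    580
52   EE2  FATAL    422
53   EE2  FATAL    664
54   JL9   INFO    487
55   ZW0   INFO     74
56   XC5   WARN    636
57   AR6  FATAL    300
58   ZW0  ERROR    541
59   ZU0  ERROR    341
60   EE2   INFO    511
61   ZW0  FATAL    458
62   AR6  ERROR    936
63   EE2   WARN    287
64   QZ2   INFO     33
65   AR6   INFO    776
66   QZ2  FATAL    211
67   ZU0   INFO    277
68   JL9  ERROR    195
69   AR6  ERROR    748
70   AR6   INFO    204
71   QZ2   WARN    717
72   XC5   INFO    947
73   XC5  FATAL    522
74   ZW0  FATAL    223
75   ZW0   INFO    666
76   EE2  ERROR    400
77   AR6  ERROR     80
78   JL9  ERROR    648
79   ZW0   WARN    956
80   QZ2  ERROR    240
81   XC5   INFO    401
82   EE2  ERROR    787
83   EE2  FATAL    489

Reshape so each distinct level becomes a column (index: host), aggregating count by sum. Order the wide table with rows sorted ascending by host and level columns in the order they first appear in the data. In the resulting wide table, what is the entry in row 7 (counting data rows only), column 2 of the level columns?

With rows sorted ascending by host, row 7 is host=ZW0. level columns in first-appearance order: FATAL, ERROR, INFO, WARN; column 2 is ERROR.
Long rows with host=ZW0, level=ERROR: 689 + 547 + 541 = 1777.

1777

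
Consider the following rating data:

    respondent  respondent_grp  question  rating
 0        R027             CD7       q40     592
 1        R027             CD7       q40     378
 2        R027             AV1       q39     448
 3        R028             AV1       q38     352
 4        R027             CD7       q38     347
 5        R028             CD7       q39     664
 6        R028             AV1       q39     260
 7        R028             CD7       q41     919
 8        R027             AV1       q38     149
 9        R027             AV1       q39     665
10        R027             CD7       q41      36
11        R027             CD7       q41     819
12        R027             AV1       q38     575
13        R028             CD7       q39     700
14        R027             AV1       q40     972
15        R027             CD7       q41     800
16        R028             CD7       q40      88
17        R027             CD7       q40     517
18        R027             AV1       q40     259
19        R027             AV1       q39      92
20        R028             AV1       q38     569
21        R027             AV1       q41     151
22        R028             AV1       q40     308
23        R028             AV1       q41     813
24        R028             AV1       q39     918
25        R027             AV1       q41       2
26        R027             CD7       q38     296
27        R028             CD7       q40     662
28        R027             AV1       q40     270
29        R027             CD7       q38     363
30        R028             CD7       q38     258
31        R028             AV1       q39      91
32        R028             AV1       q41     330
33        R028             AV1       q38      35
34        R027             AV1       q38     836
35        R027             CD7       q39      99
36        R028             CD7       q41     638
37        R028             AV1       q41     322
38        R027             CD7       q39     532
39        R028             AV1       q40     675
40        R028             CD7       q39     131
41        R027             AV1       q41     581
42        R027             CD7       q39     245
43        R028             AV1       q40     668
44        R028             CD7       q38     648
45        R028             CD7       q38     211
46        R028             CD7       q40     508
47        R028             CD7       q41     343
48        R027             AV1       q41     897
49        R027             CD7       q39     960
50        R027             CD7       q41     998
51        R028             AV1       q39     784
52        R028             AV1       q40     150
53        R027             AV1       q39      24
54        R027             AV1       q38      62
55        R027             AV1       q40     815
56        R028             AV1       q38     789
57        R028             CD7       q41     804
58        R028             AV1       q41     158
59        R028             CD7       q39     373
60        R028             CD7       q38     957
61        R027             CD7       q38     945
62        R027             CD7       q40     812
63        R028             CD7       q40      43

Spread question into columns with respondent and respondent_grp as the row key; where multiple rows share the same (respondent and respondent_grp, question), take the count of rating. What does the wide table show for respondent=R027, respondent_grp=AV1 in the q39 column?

Rows with respondent=R027, respondent_grp=AV1 and question=q39: rating values are 448, 665, 92, 24.
4 rows match — count = 4.

4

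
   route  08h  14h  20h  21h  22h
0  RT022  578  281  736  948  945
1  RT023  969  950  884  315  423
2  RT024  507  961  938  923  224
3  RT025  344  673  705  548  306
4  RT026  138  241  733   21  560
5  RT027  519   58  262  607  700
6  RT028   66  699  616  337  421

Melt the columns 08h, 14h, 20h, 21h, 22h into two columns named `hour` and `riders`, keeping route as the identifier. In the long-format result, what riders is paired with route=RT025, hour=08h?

344

Unpivoting turns each (route, wide-column) pair into one long row.
The wide cell at row RT025, column 08h holds 344, so the long row (RT025, 08h) has riders=344.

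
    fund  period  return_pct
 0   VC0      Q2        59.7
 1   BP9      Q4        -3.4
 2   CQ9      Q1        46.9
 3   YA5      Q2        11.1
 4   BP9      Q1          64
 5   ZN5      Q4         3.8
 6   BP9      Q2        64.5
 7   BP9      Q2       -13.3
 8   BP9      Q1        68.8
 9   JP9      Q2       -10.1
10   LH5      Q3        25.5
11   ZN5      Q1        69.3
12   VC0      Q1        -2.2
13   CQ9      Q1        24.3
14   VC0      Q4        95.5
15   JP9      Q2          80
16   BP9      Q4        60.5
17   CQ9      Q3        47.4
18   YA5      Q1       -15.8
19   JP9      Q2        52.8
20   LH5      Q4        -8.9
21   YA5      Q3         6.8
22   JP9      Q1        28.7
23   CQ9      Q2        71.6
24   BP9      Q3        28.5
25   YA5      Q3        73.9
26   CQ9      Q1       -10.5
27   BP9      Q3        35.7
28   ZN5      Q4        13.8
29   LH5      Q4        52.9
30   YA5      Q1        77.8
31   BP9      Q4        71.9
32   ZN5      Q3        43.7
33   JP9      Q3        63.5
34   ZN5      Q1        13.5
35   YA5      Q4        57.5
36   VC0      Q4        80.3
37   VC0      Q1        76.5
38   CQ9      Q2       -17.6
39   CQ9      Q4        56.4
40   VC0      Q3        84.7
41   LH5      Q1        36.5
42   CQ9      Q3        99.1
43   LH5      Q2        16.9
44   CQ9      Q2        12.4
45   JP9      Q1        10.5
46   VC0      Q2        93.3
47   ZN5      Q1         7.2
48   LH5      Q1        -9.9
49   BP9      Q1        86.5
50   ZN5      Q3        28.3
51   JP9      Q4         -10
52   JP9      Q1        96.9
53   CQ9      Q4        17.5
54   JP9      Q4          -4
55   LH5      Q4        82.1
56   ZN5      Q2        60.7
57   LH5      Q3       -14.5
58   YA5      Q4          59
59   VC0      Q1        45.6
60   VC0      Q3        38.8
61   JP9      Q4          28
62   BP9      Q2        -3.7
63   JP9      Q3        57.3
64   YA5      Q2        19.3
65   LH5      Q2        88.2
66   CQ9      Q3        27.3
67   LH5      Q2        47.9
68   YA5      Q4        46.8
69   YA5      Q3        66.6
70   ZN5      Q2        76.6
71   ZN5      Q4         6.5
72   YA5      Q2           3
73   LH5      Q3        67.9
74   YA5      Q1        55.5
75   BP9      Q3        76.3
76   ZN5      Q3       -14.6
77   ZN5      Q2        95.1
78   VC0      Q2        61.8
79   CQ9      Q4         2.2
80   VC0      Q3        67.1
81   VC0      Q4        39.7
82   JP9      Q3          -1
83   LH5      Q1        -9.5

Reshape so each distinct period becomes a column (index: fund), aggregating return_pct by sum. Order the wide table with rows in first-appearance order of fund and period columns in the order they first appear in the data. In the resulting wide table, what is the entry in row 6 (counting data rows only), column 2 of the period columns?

14

With rows in first-appearance order of fund, row 6 is fund=JP9. period columns in first-appearance order: Q2, Q4, Q1, Q3; column 2 is Q4.
Long rows with fund=JP9, period=Q4: -10 + -4 + 28 = 14.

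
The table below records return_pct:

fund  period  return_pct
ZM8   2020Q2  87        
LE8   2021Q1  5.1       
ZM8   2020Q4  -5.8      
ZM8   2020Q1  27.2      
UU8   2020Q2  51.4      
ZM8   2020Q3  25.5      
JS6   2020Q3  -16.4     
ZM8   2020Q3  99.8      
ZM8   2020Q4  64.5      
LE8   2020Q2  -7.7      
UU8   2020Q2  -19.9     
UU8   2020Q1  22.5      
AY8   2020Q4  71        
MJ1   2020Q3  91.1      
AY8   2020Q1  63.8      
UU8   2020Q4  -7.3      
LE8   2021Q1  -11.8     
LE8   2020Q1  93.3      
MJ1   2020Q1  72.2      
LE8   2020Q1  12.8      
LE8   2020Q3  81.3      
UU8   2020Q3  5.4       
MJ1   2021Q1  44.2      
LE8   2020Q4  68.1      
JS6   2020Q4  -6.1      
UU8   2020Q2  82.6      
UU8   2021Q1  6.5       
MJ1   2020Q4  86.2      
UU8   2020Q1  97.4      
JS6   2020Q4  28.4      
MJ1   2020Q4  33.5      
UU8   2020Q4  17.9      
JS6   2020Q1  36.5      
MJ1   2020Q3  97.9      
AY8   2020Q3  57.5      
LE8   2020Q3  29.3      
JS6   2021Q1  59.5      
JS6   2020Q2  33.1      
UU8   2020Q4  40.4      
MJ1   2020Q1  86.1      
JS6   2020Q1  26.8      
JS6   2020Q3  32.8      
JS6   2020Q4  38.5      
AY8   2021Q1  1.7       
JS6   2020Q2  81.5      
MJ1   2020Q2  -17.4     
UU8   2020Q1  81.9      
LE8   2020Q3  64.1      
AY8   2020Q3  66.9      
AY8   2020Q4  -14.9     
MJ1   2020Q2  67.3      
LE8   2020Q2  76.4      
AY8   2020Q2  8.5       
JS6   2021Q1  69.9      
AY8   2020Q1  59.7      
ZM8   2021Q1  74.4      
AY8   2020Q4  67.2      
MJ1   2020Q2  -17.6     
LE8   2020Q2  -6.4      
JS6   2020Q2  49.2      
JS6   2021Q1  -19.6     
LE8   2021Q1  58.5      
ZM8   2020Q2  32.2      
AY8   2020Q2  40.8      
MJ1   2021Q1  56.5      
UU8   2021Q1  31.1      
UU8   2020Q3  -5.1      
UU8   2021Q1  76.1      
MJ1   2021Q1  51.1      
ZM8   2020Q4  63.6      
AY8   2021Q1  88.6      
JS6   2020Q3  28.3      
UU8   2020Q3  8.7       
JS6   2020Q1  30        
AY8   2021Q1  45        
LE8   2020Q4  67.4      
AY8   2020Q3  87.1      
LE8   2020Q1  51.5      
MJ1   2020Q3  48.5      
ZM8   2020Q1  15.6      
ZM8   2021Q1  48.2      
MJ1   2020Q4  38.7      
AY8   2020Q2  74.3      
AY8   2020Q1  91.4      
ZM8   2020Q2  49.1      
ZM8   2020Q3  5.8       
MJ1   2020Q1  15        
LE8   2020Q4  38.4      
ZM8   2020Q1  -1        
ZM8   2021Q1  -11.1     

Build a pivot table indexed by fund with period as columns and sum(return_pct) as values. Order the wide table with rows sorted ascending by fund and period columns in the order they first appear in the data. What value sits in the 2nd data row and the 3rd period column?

60.8

With rows sorted ascending by fund, row 2 is fund=JS6. period columns in first-appearance order: 2020Q2, 2021Q1, 2020Q4, 2020Q1, 2020Q3; column 3 is 2020Q4.
Long rows with fund=JS6, period=2020Q4: -6.1 + 28.4 + 38.5 = 60.8.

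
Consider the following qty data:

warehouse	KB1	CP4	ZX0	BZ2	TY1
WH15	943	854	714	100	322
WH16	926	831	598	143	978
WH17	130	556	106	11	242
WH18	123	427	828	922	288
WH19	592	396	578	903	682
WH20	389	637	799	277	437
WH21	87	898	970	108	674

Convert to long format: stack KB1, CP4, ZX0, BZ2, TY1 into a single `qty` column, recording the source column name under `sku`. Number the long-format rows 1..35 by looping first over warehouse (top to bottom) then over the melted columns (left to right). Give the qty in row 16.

123

35 rows total (7 × 5). Row 16: index ⌊(16-1)/5⌋ = 3 into warehouse → WH18; (16-1) mod 5 = 0 into the melted columns → KB1.
So row 16 is (WH18, KB1, 123); qty = 123.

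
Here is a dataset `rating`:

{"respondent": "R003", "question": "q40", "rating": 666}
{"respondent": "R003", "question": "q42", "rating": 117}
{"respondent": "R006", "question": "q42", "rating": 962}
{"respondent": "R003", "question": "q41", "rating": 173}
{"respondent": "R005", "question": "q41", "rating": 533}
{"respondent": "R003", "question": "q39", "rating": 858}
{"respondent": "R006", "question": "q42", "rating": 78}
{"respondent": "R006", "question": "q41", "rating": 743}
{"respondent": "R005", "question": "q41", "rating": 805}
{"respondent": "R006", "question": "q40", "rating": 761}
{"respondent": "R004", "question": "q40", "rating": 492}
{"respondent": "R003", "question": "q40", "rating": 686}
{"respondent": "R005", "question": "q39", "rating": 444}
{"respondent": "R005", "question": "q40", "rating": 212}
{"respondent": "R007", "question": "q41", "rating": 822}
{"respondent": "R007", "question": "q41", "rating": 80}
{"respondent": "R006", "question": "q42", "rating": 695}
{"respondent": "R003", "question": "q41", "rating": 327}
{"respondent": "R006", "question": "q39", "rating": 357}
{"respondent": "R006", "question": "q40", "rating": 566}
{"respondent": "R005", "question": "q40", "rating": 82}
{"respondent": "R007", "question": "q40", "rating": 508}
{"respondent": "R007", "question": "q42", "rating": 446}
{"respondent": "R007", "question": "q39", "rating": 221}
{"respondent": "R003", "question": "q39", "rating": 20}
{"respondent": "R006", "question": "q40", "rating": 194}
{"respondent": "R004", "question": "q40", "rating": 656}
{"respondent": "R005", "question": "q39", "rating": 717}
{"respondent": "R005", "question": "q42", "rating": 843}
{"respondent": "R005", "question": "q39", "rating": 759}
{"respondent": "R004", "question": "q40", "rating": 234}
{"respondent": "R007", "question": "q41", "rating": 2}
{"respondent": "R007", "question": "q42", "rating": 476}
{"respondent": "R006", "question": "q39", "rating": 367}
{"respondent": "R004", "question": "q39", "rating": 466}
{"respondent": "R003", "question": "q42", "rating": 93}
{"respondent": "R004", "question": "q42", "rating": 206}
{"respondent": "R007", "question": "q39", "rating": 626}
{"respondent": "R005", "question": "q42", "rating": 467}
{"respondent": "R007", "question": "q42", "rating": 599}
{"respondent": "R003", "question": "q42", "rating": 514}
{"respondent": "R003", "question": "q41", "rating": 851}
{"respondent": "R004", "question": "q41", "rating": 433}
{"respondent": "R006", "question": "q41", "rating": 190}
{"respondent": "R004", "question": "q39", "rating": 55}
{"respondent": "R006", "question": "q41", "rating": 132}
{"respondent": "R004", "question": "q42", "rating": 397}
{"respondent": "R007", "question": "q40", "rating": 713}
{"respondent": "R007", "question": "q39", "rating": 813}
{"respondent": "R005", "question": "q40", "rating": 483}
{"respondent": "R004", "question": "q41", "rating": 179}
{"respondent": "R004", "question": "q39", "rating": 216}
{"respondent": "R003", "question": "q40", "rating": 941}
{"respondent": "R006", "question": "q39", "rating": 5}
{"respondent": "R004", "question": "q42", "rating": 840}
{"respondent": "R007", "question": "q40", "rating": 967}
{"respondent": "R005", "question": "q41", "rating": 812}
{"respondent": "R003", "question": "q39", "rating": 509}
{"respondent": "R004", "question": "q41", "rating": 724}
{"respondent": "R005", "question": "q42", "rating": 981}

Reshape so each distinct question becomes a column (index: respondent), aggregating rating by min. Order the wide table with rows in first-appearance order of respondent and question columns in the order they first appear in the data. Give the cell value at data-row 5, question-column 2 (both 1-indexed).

446

With rows in first-appearance order of respondent, row 5 is respondent=R007. question columns in first-appearance order: q40, q42, q41, q39; column 2 is q42.
Long rows with respondent=R007, question=q42: min(446, 476, 599) = 446.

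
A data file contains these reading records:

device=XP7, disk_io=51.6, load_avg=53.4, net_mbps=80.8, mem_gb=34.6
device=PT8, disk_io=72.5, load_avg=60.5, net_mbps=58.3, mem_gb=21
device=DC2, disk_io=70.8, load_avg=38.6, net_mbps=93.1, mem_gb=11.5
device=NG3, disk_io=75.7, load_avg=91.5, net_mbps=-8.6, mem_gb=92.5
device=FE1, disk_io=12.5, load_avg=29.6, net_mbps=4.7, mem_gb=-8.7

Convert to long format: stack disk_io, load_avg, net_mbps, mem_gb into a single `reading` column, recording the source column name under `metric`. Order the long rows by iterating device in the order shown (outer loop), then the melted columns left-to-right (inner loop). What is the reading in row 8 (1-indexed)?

20 rows total (5 × 4). Row 8: index ⌊(8-1)/4⌋ = 1 into device → PT8; (8-1) mod 4 = 3 into the melted columns → mem_gb.
So row 8 is (PT8, mem_gb, 21); reading = 21.

21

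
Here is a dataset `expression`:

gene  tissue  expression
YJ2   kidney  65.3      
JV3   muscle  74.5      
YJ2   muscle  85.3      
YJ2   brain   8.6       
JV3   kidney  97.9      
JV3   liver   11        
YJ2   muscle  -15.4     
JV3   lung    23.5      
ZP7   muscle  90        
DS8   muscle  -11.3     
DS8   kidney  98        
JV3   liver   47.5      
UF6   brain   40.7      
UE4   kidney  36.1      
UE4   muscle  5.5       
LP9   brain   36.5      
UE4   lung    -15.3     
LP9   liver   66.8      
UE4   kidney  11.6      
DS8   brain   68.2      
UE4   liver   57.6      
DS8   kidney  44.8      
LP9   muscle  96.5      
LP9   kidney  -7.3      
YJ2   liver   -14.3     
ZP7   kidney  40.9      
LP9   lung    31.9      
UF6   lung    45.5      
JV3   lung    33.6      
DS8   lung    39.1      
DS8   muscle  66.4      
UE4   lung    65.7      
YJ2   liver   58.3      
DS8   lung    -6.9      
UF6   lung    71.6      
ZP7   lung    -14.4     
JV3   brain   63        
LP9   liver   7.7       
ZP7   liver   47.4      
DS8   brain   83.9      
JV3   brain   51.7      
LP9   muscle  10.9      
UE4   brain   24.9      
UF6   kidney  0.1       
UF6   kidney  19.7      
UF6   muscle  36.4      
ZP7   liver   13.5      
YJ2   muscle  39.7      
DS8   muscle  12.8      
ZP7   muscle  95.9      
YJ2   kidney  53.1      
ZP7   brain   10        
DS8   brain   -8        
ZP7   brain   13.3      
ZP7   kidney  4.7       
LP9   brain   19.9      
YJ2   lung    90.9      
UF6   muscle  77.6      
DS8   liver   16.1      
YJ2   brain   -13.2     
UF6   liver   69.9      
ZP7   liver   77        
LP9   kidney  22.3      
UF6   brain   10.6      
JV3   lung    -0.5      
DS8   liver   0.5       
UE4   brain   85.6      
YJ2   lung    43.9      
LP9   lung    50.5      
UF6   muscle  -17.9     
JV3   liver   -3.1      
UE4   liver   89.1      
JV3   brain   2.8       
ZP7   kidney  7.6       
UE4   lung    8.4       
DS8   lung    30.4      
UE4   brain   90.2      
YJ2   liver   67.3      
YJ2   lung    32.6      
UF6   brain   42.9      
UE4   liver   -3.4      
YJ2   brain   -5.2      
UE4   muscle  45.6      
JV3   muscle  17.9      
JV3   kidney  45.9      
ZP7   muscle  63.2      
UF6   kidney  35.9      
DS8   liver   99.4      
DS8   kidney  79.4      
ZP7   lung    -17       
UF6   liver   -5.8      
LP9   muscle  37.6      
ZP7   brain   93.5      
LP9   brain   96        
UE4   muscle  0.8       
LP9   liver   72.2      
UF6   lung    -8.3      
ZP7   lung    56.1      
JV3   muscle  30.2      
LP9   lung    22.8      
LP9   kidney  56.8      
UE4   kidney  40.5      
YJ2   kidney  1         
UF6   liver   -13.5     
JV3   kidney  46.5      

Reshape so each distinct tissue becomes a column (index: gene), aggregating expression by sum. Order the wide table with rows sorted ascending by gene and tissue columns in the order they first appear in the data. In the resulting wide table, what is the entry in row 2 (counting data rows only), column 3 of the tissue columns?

With rows sorted ascending by gene, row 2 is gene=JV3. tissue columns in first-appearance order: kidney, muscle, brain, liver, lung; column 3 is brain.
Long rows with gene=JV3, tissue=brain: 63 + 51.7 + 2.8 = 117.5.

117.5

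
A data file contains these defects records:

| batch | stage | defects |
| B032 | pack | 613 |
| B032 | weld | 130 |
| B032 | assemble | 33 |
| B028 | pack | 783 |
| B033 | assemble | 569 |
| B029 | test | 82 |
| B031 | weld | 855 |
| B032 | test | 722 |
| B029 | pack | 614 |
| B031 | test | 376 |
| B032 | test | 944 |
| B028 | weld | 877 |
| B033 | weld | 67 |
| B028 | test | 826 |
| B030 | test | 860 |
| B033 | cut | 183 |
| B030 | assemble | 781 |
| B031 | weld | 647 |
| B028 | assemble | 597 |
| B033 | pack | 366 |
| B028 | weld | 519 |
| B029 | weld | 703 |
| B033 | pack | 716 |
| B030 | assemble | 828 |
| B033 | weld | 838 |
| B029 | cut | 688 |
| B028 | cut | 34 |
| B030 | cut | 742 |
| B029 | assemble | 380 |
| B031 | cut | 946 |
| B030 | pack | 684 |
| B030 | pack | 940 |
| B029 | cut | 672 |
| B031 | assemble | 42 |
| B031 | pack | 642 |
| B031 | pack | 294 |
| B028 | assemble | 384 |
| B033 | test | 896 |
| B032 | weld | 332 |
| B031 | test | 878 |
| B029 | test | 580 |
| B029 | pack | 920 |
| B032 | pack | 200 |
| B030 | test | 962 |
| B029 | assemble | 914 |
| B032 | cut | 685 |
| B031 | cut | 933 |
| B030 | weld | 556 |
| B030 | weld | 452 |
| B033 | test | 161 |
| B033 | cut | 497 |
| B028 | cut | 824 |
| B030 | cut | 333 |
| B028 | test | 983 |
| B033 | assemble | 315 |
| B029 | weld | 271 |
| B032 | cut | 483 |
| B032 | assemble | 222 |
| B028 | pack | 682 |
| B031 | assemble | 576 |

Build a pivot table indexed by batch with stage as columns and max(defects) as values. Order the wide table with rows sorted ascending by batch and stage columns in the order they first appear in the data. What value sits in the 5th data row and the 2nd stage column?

With rows sorted ascending by batch, row 5 is batch=B032. stage columns in first-appearance order: pack, weld, assemble, test, cut; column 2 is weld.
Long rows with batch=B032, stage=weld: max(130, 332) = 332.

332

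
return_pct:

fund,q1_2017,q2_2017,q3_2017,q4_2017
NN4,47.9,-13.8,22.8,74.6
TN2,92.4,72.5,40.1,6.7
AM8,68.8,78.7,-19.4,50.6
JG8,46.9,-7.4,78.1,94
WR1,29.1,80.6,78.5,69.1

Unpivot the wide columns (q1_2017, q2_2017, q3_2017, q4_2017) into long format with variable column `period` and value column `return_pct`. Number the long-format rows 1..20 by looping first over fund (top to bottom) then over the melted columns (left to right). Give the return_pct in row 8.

6.7

20 rows total (5 × 4). Row 8: index ⌊(8-1)/4⌋ = 1 into fund → TN2; (8-1) mod 4 = 3 into the melted columns → q4_2017.
So row 8 is (TN2, q4_2017, 6.7); return_pct = 6.7.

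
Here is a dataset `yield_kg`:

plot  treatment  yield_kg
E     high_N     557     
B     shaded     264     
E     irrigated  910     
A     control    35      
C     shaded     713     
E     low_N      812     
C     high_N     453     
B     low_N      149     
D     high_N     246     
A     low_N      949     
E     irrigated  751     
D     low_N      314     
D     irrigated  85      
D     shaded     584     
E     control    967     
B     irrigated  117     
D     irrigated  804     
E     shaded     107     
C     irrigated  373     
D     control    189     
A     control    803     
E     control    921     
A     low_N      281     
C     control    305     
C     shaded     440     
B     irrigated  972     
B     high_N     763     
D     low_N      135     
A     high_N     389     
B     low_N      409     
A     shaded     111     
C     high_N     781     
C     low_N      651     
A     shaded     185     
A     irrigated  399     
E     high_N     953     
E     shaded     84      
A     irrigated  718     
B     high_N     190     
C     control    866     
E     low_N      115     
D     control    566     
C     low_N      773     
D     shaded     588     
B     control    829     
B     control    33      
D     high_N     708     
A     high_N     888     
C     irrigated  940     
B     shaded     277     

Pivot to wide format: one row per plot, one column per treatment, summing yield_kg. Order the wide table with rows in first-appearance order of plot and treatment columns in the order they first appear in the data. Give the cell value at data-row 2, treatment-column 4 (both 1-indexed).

With rows in first-appearance order of plot, row 2 is plot=B. treatment columns in first-appearance order: high_N, shaded, irrigated, control, low_N; column 4 is control.
Long rows with plot=B, treatment=control: 829 + 33 = 862.

862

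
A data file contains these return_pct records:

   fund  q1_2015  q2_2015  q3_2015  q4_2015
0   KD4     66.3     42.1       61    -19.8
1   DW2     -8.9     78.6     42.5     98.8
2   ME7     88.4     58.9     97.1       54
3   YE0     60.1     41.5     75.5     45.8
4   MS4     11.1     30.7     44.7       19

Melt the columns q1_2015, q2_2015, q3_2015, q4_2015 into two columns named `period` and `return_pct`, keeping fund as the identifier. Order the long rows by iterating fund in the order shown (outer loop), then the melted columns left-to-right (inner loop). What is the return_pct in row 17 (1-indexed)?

20 rows total (5 × 4). Row 17: index ⌊(17-1)/4⌋ = 4 into fund → MS4; (17-1) mod 4 = 0 into the melted columns → q1_2015.
So row 17 is (MS4, q1_2015, 11.1); return_pct = 11.1.

11.1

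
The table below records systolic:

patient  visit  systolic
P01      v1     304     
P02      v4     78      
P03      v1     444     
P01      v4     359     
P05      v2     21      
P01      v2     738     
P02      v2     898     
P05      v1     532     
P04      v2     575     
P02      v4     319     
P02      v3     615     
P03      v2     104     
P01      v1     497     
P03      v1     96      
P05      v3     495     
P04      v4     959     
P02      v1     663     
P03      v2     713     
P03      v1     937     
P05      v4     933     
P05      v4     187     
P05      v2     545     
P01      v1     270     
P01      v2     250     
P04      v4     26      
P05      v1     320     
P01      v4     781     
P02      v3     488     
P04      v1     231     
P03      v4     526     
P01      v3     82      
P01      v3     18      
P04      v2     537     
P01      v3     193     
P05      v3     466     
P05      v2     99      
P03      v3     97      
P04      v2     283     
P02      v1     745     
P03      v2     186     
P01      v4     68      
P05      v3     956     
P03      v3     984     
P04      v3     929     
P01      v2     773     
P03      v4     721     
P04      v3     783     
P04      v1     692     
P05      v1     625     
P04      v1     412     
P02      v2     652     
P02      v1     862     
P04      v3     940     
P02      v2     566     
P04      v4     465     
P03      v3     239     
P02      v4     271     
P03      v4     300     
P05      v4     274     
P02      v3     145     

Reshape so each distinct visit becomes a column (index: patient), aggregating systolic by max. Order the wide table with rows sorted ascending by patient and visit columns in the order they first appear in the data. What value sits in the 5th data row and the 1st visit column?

With rows sorted ascending by patient, row 5 is patient=P05. visit columns in first-appearance order: v1, v4, v2, v3; column 1 is v1.
Long rows with patient=P05, visit=v1: max(532, 320, 625) = 625.

625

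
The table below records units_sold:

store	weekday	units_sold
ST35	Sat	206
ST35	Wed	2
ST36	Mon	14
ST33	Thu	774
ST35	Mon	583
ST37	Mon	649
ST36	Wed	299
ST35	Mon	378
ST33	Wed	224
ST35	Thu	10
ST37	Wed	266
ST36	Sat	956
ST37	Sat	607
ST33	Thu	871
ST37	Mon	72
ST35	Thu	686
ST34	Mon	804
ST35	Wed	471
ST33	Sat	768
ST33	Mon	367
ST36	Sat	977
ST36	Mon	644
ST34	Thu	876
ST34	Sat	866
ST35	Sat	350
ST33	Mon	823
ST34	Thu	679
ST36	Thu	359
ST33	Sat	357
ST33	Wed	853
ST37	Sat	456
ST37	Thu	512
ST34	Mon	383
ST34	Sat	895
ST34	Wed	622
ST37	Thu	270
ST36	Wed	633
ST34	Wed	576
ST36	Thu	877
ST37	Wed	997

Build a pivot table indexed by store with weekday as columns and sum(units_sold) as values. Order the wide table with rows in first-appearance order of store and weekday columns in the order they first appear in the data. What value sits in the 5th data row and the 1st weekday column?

1761

With rows in first-appearance order of store, row 5 is store=ST34. weekday columns in first-appearance order: Sat, Wed, Mon, Thu; column 1 is Sat.
Long rows with store=ST34, weekday=Sat: 866 + 895 = 1761.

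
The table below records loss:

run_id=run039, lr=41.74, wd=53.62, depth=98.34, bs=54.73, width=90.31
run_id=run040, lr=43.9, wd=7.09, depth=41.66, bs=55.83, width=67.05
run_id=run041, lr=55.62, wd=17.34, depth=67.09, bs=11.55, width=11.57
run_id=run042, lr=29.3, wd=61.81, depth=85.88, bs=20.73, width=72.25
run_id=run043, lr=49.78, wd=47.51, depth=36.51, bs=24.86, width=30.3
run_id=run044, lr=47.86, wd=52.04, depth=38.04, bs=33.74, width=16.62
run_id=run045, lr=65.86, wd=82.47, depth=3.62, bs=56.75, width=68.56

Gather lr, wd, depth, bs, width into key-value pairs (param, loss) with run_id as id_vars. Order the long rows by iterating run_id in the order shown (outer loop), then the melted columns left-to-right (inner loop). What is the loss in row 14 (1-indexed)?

11.55

35 rows total (7 × 5). Row 14: index ⌊(14-1)/5⌋ = 2 into run_id → run041; (14-1) mod 5 = 3 into the melted columns → bs.
So row 14 is (run041, bs, 11.55); loss = 11.55.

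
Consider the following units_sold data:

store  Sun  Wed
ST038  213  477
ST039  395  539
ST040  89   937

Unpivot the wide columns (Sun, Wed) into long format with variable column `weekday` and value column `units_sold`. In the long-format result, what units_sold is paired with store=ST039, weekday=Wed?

539

Unpivoting turns each (store, wide-column) pair into one long row.
The wide cell at row ST039, column Wed holds 539, so the long row (ST039, Wed) has units_sold=539.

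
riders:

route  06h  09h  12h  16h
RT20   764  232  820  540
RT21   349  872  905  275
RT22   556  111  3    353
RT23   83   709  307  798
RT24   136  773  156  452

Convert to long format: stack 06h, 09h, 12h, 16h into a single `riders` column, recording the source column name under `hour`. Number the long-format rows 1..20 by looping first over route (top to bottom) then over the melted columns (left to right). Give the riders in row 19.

156

20 rows total (5 × 4). Row 19: index ⌊(19-1)/4⌋ = 4 into route → RT24; (19-1) mod 4 = 2 into the melted columns → 12h.
So row 19 is (RT24, 12h, 156); riders = 156.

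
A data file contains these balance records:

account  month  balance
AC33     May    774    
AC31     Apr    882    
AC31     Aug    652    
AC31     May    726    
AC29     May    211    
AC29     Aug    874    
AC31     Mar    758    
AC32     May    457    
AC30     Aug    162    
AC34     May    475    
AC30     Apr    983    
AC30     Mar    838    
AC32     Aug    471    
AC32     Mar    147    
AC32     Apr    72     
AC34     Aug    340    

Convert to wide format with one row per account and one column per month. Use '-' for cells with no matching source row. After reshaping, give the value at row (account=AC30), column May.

No long-format row has account=AC30 and month=May, so the cell is -.

-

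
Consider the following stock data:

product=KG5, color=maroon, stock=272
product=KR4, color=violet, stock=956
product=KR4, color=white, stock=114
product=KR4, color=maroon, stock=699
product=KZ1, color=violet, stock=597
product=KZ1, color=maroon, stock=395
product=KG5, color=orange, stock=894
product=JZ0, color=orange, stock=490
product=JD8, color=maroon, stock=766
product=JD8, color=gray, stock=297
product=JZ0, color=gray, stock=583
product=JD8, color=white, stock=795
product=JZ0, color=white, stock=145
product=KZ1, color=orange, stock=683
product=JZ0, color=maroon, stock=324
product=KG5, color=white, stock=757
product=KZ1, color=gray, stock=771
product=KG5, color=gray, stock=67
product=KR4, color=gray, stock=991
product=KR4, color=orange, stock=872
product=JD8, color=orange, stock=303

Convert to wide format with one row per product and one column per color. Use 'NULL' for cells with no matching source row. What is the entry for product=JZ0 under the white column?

145

The long row with product=JZ0, color=white has stock=145.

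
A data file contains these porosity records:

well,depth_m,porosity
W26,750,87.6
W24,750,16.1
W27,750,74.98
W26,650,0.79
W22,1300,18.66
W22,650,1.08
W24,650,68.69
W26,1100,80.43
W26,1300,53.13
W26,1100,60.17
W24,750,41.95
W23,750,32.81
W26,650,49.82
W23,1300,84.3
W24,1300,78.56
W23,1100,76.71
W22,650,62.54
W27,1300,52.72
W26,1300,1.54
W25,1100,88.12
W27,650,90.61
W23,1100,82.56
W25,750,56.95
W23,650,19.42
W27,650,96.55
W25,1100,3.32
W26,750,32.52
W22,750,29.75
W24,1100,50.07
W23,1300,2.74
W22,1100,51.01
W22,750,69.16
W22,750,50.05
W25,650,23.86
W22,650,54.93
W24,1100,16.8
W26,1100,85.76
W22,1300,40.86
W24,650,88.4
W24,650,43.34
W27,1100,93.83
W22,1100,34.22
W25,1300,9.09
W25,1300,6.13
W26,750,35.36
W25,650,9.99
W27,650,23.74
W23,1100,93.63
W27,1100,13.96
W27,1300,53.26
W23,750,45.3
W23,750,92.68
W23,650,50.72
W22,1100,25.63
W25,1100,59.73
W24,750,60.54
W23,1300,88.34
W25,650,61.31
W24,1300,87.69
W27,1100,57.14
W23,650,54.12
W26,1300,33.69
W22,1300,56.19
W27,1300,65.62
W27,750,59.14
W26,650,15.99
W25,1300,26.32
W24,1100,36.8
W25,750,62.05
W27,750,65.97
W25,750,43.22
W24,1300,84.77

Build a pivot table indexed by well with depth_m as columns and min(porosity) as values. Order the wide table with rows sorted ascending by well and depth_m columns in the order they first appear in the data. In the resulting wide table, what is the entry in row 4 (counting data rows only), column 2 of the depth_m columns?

9.99

With rows sorted ascending by well, row 4 is well=W25. depth_m columns in first-appearance order: 750, 650, 1300, 1100; column 2 is 650.
Long rows with well=W25, depth_m=650: min(23.86, 9.99, 61.31) = 9.99.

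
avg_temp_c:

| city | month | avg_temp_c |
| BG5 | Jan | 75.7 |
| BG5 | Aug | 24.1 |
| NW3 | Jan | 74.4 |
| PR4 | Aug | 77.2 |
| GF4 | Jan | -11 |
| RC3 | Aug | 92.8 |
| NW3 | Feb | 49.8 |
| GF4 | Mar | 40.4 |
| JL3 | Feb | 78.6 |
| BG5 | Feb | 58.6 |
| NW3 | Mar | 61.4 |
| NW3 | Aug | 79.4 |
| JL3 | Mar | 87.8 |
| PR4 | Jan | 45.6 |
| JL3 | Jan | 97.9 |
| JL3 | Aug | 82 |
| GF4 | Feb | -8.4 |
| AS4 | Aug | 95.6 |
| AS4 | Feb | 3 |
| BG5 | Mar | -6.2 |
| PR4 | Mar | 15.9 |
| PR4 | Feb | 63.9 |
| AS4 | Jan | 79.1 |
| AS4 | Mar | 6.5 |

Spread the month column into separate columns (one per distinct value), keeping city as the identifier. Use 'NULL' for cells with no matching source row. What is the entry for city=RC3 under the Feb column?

NULL

No long-format row has city=RC3 and month=Feb, so the cell is NULL.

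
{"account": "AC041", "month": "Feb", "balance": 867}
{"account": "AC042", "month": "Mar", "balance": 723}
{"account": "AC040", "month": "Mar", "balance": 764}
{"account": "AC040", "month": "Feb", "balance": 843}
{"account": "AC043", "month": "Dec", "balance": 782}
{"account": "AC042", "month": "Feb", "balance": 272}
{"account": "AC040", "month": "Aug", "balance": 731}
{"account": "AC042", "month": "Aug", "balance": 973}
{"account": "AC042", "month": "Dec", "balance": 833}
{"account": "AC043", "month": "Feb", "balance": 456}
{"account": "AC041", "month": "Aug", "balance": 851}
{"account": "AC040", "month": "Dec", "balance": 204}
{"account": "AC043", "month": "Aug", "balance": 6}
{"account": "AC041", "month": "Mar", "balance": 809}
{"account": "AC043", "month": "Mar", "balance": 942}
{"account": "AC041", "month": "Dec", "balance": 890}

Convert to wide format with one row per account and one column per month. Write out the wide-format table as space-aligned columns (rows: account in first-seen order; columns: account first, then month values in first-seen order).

account  Feb  Mar  Dec  Aug
AC041    867  809  890  851
AC042    272  723  833  973
AC040    843  764  204  731
AC043    456  942  782  6  

Columns: account plus the 4 distinct month values (Feb, Mar, Dec, Aug).
For example, row AC041 column Feb takes balance=867 from the long row (AC041, Feb).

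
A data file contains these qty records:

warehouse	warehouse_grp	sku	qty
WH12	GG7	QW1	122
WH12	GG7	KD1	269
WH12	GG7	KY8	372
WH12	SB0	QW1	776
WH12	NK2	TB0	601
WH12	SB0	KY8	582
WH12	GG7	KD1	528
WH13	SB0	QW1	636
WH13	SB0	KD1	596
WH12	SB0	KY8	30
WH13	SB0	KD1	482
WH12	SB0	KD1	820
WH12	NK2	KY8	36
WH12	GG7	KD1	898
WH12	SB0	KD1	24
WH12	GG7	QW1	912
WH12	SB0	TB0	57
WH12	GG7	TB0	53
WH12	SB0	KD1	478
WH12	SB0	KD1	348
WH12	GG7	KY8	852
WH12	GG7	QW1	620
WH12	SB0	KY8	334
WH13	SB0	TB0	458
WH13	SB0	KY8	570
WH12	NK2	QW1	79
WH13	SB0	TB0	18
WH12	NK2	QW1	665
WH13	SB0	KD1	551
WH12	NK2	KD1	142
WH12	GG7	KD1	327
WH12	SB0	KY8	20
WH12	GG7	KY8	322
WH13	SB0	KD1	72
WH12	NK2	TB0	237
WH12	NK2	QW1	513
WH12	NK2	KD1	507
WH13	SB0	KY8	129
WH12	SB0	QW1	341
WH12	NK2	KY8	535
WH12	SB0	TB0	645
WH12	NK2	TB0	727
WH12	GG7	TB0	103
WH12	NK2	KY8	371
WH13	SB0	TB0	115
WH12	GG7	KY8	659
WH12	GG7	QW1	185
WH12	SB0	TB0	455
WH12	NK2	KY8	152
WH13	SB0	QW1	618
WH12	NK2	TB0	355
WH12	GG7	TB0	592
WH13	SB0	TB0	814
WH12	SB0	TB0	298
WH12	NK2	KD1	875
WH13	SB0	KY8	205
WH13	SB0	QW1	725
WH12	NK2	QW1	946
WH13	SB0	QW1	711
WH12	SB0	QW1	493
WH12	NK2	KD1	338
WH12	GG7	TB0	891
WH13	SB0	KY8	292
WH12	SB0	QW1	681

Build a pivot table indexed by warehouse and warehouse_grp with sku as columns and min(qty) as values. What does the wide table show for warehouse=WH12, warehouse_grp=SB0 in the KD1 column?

Rows with warehouse=WH12, warehouse_grp=SB0 and sku=KD1: qty values are 820, 24, 478, 348.
min(820, 24, 478, 348) = 24.

24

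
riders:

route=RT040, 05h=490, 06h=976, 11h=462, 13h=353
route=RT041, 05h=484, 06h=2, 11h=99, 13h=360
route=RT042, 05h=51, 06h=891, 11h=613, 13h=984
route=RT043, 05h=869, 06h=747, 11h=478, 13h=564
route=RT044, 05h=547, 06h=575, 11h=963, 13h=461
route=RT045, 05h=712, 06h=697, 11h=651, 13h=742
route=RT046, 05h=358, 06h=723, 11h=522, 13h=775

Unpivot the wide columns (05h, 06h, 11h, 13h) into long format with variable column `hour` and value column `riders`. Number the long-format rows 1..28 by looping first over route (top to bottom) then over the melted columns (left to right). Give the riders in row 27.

28 rows total (7 × 4). Row 27: index ⌊(27-1)/4⌋ = 6 into route → RT046; (27-1) mod 4 = 2 into the melted columns → 11h.
So row 27 is (RT046, 11h, 522); riders = 522.

522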